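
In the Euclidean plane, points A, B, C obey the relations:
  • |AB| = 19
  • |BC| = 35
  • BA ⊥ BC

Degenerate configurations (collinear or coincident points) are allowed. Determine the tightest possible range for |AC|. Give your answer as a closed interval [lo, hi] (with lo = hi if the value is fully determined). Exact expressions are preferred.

|AB| ∈ {19}
|BC| ∈ {35}
|AC| ∈ {√(1586)}

|AC| = √(1586)  (≈ 39.8246)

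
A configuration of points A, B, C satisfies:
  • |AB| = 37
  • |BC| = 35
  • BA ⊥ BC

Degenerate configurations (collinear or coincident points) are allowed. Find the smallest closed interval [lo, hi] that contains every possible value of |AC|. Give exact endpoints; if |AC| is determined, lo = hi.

|AC| = √(2594)  (≈ 50.9313)

|AB| ∈ {37}
|BC| ∈ {35}
|AC| ∈ {√(2594)}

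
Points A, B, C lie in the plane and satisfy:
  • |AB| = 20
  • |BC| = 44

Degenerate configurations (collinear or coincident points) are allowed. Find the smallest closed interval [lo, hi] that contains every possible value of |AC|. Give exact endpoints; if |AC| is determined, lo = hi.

|AC| ∈ [24, 64]  (≈ [24.0000, 64.0000])

|AB| ∈ {20}
|BC| ∈ {44}
|AC| ∈ [24, 64]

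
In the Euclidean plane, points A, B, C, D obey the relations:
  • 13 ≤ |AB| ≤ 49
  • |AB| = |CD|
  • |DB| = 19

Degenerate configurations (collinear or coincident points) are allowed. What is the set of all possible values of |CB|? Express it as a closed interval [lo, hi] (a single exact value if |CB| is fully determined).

|CB| ∈ [0, 68]  (≈ [0.0000, 68.0000])

|AB| ∈ [13, 49]
|BD| ∈ {19}
|CD| ∈ [13, 49]
|AD| ∈ [0, 68]
|BC| ∈ [0, 68]
|AC| ∈ [0, 117]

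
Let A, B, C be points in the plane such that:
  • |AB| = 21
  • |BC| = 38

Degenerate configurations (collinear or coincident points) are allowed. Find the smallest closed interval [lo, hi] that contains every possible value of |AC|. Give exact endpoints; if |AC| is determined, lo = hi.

|AC| ∈ [17, 59]  (≈ [17.0000, 59.0000])

|AB| ∈ {21}
|BC| ∈ {38}
|AC| ∈ [17, 59]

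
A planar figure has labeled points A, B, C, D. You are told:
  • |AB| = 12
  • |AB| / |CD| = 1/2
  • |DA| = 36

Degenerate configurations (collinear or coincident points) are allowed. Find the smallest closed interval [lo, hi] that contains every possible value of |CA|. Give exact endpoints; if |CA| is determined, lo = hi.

|AB| ∈ {12}
|AD| ∈ {36}
|CD| ∈ {24}
|BD| ∈ [24, 48]
|AC| ∈ [12, 60]
|BC| ∈ [0, 72]

|CA| ∈ [12, 60]  (≈ [12.0000, 60.0000])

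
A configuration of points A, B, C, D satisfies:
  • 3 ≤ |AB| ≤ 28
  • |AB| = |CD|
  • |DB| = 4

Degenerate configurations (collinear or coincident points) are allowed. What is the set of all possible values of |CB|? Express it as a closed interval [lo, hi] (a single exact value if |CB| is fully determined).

|AB| ∈ [3, 28]
|BD| ∈ {4}
|CD| ∈ [3, 28]
|AD| ∈ [0, 32]
|BC| ∈ [0, 32]
|AC| ∈ [0, 60]

|CB| ∈ [0, 32]  (≈ [0.0000, 32.0000])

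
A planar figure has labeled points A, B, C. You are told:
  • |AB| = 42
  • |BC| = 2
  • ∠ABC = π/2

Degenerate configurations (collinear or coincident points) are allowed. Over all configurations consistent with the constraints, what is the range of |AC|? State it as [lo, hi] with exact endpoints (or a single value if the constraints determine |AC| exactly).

|AB| ∈ {42}
|BC| ∈ {2}
|AC| ∈ {2·√(442)}

|AC| = 2·√(442)  (≈ 42.0476)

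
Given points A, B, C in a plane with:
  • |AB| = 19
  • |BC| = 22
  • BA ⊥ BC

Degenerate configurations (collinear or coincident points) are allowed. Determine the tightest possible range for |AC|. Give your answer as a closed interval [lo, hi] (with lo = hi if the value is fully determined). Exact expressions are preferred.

|AB| ∈ {19}
|BC| ∈ {22}
|AC| ∈ {13·√(5)}

|AC| = 13·√(5)  (≈ 29.0689)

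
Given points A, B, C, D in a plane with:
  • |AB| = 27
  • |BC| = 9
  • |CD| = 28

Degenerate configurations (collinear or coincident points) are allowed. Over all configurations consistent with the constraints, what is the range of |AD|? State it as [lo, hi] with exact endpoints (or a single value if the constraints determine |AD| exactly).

|AD| ∈ [0, 64]  (≈ [0.0000, 64.0000])

|AB| ∈ {27}
|BC| ∈ {9}
|CD| ∈ {28}
|AC| ∈ [18, 36]
|BD| ∈ [19, 37]
|AD| ∈ [0, 64]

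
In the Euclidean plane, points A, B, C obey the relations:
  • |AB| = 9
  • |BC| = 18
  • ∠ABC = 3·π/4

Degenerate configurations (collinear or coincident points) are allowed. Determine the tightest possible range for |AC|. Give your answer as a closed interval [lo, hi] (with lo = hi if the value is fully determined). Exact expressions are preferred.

|AB| ∈ {9}
|BC| ∈ {18}
|AC| ∈ {9·√(2·√(2) + 5)}

|AC| = 9·√(2·√(2) + 5)  (≈ 25.1814)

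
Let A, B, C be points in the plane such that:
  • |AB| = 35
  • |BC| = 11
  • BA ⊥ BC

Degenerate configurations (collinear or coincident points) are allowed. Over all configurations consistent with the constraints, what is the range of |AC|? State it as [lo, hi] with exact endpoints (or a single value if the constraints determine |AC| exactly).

|AB| ∈ {35}
|BC| ∈ {11}
|AC| ∈ {√(1346)}

|AC| = √(1346)  (≈ 36.6879)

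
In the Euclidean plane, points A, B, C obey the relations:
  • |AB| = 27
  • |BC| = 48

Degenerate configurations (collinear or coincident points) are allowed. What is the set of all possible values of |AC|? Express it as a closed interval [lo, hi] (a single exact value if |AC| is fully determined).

|AC| ∈ [21, 75]  (≈ [21.0000, 75.0000])

|AB| ∈ {27}
|BC| ∈ {48}
|AC| ∈ [21, 75]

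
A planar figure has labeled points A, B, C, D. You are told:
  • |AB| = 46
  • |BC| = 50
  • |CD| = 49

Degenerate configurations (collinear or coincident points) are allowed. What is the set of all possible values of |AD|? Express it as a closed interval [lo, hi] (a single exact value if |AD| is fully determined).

|AB| ∈ {46}
|BC| ∈ {50}
|CD| ∈ {49}
|AC| ∈ [4, 96]
|BD| ∈ [1, 99]
|AD| ∈ [0, 145]

|AD| ∈ [0, 145]  (≈ [0.0000, 145.0000])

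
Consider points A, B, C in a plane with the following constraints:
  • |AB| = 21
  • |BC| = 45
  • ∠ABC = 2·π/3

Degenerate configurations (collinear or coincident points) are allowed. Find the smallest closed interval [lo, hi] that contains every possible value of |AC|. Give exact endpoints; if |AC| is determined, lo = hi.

|AC| = 3·√(379)  (≈ 58.4038)

|AB| ∈ {21}
|BC| ∈ {45}
|AC| ∈ {3·√(379)}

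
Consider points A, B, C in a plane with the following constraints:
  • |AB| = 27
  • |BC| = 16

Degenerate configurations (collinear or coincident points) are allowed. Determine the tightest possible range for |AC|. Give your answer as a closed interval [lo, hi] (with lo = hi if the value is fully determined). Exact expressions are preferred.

|AC| ∈ [11, 43]  (≈ [11.0000, 43.0000])

|AB| ∈ {27}
|BC| ∈ {16}
|AC| ∈ [11, 43]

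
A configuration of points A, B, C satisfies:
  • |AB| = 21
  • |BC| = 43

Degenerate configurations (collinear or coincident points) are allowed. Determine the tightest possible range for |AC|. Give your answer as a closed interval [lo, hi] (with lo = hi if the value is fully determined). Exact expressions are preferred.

|AB| ∈ {21}
|BC| ∈ {43}
|AC| ∈ [22, 64]

|AC| ∈ [22, 64]  (≈ [22.0000, 64.0000])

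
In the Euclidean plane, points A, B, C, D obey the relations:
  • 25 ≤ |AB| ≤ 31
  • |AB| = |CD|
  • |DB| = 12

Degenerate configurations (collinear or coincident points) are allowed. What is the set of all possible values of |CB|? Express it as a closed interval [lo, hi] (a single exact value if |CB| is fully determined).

|CB| ∈ [13, 43]  (≈ [13.0000, 43.0000])

|AB| ∈ [25, 31]
|BD| ∈ {12}
|CD| ∈ [25, 31]
|AD| ∈ [13, 43]
|BC| ∈ [13, 43]
|AC| ∈ [0, 74]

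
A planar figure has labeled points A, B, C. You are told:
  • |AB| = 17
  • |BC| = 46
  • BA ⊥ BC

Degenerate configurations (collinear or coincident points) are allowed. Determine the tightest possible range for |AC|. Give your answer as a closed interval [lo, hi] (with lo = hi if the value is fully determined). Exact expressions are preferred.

|AC| = √(2405)  (≈ 49.0408)

|AB| ∈ {17}
|BC| ∈ {46}
|AC| ∈ {√(2405)}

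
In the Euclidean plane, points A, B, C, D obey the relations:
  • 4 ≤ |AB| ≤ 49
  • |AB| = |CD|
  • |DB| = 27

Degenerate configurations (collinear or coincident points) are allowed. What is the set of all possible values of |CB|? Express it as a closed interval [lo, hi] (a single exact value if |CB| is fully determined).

|AB| ∈ [4, 49]
|BD| ∈ {27}
|CD| ∈ [4, 49]
|AD| ∈ [0, 76]
|BC| ∈ [0, 76]
|AC| ∈ [0, 125]

|CB| ∈ [0, 76]  (≈ [0.0000, 76.0000])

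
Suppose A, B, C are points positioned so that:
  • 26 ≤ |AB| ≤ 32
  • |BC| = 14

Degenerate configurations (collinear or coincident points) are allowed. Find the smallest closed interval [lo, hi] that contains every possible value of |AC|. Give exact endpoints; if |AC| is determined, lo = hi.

|AC| ∈ [12, 46]  (≈ [12.0000, 46.0000])

|AB| ∈ [26, 32]
|BC| ∈ {14}
|AC| ∈ [12, 46]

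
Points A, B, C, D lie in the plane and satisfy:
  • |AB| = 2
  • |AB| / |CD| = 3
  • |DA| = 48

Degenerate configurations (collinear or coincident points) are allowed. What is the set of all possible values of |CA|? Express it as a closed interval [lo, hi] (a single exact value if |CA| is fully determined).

|CA| ∈ [142/3, 146/3]  (≈ [47.3333, 48.6667])

|AB| ∈ {2}
|AD| ∈ {48}
|CD| ∈ {2/3}
|BD| ∈ [46, 50]
|AC| ∈ [142/3, 146/3]
|BC| ∈ [136/3, 152/3]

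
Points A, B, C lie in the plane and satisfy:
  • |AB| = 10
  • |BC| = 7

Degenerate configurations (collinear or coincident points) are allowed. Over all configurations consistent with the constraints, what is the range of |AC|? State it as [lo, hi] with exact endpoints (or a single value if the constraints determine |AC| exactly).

|AC| ∈ [3, 17]  (≈ [3.0000, 17.0000])

|AB| ∈ {10}
|BC| ∈ {7}
|AC| ∈ [3, 17]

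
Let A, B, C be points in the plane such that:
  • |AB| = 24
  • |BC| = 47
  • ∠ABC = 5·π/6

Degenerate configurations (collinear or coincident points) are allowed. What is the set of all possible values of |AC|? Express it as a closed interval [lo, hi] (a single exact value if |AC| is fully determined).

|AB| ∈ {24}
|BC| ∈ {47}
|AC| ∈ {√(1128·√(3) + 2785)}

|AC| = √(1128·√(3) + 2785)  (≈ 68.8386)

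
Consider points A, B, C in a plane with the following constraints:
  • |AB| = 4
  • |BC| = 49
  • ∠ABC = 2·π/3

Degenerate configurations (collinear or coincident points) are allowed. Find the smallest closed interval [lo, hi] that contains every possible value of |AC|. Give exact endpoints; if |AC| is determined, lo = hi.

|AB| ∈ {4}
|BC| ∈ {49}
|AC| ∈ {√(2613)}

|AC| = √(2613)  (≈ 51.1175)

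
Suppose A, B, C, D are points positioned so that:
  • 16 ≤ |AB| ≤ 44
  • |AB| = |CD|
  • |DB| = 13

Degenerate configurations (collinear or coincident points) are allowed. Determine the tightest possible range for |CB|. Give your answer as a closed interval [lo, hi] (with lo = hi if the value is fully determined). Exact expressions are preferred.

|AB| ∈ [16, 44]
|BD| ∈ {13}
|CD| ∈ [16, 44]
|AD| ∈ [3, 57]
|BC| ∈ [3, 57]
|AC| ∈ [0, 101]

|CB| ∈ [3, 57]  (≈ [3.0000, 57.0000])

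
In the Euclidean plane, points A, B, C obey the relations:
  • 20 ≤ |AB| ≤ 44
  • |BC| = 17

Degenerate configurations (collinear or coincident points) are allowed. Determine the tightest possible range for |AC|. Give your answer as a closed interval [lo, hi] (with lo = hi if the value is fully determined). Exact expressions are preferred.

|AB| ∈ [20, 44]
|BC| ∈ {17}
|AC| ∈ [3, 61]

|AC| ∈ [3, 61]  (≈ [3.0000, 61.0000])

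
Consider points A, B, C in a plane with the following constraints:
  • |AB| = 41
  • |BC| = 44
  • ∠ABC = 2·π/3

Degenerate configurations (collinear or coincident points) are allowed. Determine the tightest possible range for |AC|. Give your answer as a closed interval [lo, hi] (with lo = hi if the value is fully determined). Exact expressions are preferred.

|AC| = √(5421)  (≈ 73.6274)

|AB| ∈ {41}
|BC| ∈ {44}
|AC| ∈ {√(5421)}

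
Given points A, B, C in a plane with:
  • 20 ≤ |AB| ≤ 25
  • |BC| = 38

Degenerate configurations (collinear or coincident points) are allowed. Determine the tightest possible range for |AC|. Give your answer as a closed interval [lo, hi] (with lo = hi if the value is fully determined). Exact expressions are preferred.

|AB| ∈ [20, 25]
|BC| ∈ {38}
|AC| ∈ [13, 63]

|AC| ∈ [13, 63]  (≈ [13.0000, 63.0000])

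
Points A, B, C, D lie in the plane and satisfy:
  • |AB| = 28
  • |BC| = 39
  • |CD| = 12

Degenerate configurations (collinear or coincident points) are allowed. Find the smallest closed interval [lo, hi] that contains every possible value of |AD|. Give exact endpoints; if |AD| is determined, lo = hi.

|AD| ∈ [0, 79]  (≈ [0.0000, 79.0000])

|AB| ∈ {28}
|BC| ∈ {39}
|CD| ∈ {12}
|AC| ∈ [11, 67]
|BD| ∈ [27, 51]
|AD| ∈ [0, 79]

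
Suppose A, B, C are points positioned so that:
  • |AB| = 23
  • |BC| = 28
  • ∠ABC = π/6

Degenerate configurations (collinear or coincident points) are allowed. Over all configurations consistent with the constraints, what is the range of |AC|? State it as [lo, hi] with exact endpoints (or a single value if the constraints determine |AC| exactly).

|AC| = √(1313 - 644·√(3))  (≈ 14.0556)

|AB| ∈ {23}
|BC| ∈ {28}
|AC| ∈ {√(1313 - 644·√(3))}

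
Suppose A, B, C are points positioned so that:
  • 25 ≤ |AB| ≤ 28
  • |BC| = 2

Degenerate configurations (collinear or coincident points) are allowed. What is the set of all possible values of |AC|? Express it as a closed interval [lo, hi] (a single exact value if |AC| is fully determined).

|AC| ∈ [23, 30]  (≈ [23.0000, 30.0000])

|AB| ∈ [25, 28]
|BC| ∈ {2}
|AC| ∈ [23, 30]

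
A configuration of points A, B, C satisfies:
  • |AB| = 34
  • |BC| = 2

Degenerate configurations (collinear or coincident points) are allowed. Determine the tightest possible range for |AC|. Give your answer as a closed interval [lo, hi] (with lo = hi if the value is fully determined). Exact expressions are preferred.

|AC| ∈ [32, 36]  (≈ [32.0000, 36.0000])

|AB| ∈ {34}
|BC| ∈ {2}
|AC| ∈ [32, 36]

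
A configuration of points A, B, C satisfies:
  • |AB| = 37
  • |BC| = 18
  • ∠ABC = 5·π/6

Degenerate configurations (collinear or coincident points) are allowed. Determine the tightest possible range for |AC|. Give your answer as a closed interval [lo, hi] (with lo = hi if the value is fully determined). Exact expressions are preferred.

|AC| = √(666·√(3) + 1693)  (≈ 53.3530)

|AB| ∈ {37}
|BC| ∈ {18}
|AC| ∈ {√(666·√(3) + 1693)}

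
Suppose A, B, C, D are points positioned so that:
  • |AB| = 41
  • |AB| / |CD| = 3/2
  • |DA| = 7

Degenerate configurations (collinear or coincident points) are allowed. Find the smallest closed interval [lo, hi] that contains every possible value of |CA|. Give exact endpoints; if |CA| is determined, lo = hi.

|CA| ∈ [61/3, 103/3]  (≈ [20.3333, 34.3333])

|AB| ∈ {41}
|AD| ∈ {7}
|CD| ∈ {82/3}
|BD| ∈ [34, 48]
|AC| ∈ [61/3, 103/3]
|BC| ∈ [20/3, 226/3]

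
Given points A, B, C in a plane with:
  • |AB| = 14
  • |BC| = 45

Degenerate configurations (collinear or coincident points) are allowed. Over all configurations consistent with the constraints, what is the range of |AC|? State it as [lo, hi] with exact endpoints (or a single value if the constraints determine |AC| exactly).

|AC| ∈ [31, 59]  (≈ [31.0000, 59.0000])

|AB| ∈ {14}
|BC| ∈ {45}
|AC| ∈ [31, 59]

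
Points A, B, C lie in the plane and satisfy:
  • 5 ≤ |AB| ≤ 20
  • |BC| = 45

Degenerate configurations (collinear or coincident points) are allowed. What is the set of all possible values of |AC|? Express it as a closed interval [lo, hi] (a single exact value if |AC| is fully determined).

|AC| ∈ [25, 65]  (≈ [25.0000, 65.0000])

|AB| ∈ [5, 20]
|BC| ∈ {45}
|AC| ∈ [25, 65]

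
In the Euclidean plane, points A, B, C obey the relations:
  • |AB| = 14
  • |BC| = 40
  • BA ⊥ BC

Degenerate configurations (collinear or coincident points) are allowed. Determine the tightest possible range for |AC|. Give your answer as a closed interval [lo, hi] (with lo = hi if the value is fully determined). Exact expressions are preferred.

|AB| ∈ {14}
|BC| ∈ {40}
|AC| ∈ {2·√(449)}

|AC| = 2·√(449)  (≈ 42.3792)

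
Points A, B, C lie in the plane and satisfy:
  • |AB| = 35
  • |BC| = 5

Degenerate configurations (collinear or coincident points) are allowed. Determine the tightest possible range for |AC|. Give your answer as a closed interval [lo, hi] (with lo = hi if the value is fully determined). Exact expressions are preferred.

|AB| ∈ {35}
|BC| ∈ {5}
|AC| ∈ [30, 40]

|AC| ∈ [30, 40]  (≈ [30.0000, 40.0000])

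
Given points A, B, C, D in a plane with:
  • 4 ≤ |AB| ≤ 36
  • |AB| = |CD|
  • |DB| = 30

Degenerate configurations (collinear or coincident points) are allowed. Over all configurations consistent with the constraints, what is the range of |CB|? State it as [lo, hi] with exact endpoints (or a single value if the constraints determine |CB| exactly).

|CB| ∈ [0, 66]  (≈ [0.0000, 66.0000])

|AB| ∈ [4, 36]
|BD| ∈ {30}
|CD| ∈ [4, 36]
|AD| ∈ [0, 66]
|BC| ∈ [0, 66]
|AC| ∈ [0, 102]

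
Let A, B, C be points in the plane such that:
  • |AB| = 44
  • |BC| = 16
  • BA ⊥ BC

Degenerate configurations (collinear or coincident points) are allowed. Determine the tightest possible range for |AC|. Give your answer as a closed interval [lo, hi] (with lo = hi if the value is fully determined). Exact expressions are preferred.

|AC| = 4·√(137)  (≈ 46.8188)

|AB| ∈ {44}
|BC| ∈ {16}
|AC| ∈ {4·√(137)}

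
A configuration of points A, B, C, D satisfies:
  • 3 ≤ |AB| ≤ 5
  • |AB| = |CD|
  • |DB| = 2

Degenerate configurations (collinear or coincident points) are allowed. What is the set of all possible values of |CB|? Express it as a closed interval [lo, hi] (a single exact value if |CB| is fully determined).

|AB| ∈ [3, 5]
|BD| ∈ {2}
|CD| ∈ [3, 5]
|AD| ∈ [1, 7]
|BC| ∈ [1, 7]
|AC| ∈ [0, 12]

|CB| ∈ [1, 7]  (≈ [1.0000, 7.0000])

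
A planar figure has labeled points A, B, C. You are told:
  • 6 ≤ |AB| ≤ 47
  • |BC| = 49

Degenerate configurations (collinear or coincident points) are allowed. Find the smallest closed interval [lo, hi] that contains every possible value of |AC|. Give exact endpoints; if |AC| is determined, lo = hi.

|AB| ∈ [6, 47]
|BC| ∈ {49}
|AC| ∈ [2, 96]

|AC| ∈ [2, 96]  (≈ [2.0000, 96.0000])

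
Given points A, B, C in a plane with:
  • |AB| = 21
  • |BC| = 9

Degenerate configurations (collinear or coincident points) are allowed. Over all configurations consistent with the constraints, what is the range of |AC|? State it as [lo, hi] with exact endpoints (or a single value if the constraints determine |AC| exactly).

|AC| ∈ [12, 30]  (≈ [12.0000, 30.0000])

|AB| ∈ {21}
|BC| ∈ {9}
|AC| ∈ [12, 30]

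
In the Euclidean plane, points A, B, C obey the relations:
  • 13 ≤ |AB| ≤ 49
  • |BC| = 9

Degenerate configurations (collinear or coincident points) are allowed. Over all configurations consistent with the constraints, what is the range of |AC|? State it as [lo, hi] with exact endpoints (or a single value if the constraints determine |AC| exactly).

|AC| ∈ [4, 58]  (≈ [4.0000, 58.0000])

|AB| ∈ [13, 49]
|BC| ∈ {9}
|AC| ∈ [4, 58]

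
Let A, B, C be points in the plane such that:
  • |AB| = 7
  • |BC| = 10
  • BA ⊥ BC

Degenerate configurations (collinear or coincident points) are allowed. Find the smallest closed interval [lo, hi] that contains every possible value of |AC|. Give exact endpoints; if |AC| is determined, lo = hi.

|AC| = √(149)  (≈ 12.2066)

|AB| ∈ {7}
|BC| ∈ {10}
|AC| ∈ {√(149)}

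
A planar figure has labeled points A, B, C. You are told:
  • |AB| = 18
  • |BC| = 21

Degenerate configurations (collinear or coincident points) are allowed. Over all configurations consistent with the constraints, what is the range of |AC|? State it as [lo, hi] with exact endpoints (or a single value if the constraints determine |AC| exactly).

|AB| ∈ {18}
|BC| ∈ {21}
|AC| ∈ [3, 39]

|AC| ∈ [3, 39]  (≈ [3.0000, 39.0000])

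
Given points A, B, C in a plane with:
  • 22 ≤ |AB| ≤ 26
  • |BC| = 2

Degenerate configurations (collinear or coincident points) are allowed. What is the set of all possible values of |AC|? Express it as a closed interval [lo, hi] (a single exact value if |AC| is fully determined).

|AB| ∈ [22, 26]
|BC| ∈ {2}
|AC| ∈ [20, 28]

|AC| ∈ [20, 28]  (≈ [20.0000, 28.0000])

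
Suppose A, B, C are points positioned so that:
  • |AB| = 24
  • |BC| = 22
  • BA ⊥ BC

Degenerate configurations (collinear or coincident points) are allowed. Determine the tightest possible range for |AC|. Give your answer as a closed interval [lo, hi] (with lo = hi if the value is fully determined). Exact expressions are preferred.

|AC| = 2·√(265)  (≈ 32.5576)

|AB| ∈ {24}
|BC| ∈ {22}
|AC| ∈ {2·√(265)}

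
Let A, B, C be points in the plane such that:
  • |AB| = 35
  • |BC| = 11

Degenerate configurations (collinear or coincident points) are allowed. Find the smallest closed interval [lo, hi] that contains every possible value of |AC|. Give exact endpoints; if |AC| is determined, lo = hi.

|AB| ∈ {35}
|BC| ∈ {11}
|AC| ∈ [24, 46]

|AC| ∈ [24, 46]  (≈ [24.0000, 46.0000])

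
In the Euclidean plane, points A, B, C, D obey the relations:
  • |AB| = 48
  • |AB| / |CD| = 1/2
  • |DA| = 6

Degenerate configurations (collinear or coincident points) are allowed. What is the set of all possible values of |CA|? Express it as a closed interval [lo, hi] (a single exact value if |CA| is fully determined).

|CA| ∈ [90, 102]  (≈ [90.0000, 102.0000])

|AB| ∈ {48}
|AD| ∈ {6}
|CD| ∈ {96}
|BD| ∈ [42, 54]
|AC| ∈ [90, 102]
|BC| ∈ [42, 150]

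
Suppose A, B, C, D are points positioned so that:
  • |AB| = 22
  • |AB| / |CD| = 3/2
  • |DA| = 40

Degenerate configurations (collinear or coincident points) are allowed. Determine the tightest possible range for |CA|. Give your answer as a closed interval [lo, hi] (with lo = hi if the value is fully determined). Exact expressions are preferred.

|CA| ∈ [76/3, 164/3]  (≈ [25.3333, 54.6667])

|AB| ∈ {22}
|AD| ∈ {40}
|CD| ∈ {44/3}
|BD| ∈ [18, 62]
|AC| ∈ [76/3, 164/3]
|BC| ∈ [10/3, 230/3]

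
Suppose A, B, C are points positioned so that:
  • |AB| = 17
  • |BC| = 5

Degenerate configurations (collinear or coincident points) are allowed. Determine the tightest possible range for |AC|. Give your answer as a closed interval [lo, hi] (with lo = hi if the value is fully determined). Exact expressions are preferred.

|AB| ∈ {17}
|BC| ∈ {5}
|AC| ∈ [12, 22]

|AC| ∈ [12, 22]  (≈ [12.0000, 22.0000])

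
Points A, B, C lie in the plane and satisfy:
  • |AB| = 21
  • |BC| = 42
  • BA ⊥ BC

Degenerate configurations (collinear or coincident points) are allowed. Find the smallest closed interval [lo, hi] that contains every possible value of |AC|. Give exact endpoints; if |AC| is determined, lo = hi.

|AB| ∈ {21}
|BC| ∈ {42}
|AC| ∈ {21·√(5)}

|AC| = 21·√(5)  (≈ 46.9574)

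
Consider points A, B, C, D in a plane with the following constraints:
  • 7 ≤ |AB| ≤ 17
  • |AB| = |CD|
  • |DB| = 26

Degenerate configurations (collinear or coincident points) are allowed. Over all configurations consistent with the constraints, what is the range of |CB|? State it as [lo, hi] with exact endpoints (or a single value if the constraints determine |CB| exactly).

|AB| ∈ [7, 17]
|BD| ∈ {26}
|CD| ∈ [7, 17]
|AD| ∈ [9, 43]
|BC| ∈ [9, 43]
|AC| ∈ [0, 60]

|CB| ∈ [9, 43]  (≈ [9.0000, 43.0000])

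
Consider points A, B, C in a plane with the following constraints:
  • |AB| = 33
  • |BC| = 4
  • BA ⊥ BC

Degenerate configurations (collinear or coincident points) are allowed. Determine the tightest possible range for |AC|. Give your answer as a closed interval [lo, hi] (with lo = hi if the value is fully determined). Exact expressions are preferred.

|AC| = √(1105)  (≈ 33.2415)

|AB| ∈ {33}
|BC| ∈ {4}
|AC| ∈ {√(1105)}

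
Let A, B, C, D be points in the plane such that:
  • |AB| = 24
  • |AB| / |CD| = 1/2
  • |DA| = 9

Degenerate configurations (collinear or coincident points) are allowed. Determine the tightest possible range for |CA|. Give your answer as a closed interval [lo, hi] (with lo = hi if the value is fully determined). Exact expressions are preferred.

|AB| ∈ {24}
|AD| ∈ {9}
|CD| ∈ {48}
|BD| ∈ [15, 33]
|AC| ∈ [39, 57]
|BC| ∈ [15, 81]

|CA| ∈ [39, 57]  (≈ [39.0000, 57.0000])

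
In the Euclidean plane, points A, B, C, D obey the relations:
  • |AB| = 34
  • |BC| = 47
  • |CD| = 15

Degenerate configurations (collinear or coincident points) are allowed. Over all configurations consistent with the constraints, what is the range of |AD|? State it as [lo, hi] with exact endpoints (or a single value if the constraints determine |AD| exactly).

|AD| ∈ [0, 96]  (≈ [0.0000, 96.0000])

|AB| ∈ {34}
|BC| ∈ {47}
|CD| ∈ {15}
|AC| ∈ [13, 81]
|BD| ∈ [32, 62]
|AD| ∈ [0, 96]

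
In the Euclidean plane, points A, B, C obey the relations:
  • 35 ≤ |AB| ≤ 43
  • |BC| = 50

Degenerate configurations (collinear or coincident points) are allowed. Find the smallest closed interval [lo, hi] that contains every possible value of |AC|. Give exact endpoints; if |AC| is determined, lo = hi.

|AB| ∈ [35, 43]
|BC| ∈ {50}
|AC| ∈ [7, 93]

|AC| ∈ [7, 93]  (≈ [7.0000, 93.0000])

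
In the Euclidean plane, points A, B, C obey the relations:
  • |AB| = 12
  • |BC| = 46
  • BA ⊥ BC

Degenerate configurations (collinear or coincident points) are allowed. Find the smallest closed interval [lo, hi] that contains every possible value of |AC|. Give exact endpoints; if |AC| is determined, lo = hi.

|AB| ∈ {12}
|BC| ∈ {46}
|AC| ∈ {2·√(565)}

|AC| = 2·√(565)  (≈ 47.5395)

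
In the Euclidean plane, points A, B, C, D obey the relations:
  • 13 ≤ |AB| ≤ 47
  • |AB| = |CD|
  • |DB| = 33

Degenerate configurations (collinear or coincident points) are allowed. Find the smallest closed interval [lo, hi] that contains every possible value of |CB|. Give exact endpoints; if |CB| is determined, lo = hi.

|CB| ∈ [0, 80]  (≈ [0.0000, 80.0000])

|AB| ∈ [13, 47]
|BD| ∈ {33}
|CD| ∈ [13, 47]
|AD| ∈ [0, 80]
|BC| ∈ [0, 80]
|AC| ∈ [0, 127]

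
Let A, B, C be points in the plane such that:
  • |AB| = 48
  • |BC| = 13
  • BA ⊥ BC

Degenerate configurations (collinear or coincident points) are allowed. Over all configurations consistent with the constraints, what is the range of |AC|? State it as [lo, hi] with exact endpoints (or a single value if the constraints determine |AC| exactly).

|AC| = √(2473)  (≈ 49.7293)

|AB| ∈ {48}
|BC| ∈ {13}
|AC| ∈ {√(2473)}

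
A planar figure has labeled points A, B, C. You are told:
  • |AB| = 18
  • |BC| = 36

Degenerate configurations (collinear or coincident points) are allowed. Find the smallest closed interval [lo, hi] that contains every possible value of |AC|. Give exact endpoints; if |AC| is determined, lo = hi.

|AB| ∈ {18}
|BC| ∈ {36}
|AC| ∈ [18, 54]

|AC| ∈ [18, 54]  (≈ [18.0000, 54.0000])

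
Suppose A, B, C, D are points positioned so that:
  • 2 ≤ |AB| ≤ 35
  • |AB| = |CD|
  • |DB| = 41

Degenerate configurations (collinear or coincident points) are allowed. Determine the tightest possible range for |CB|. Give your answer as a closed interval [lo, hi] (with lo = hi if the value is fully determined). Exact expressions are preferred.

|CB| ∈ [6, 76]  (≈ [6.0000, 76.0000])

|AB| ∈ [2, 35]
|BD| ∈ {41}
|CD| ∈ [2, 35]
|AD| ∈ [6, 76]
|BC| ∈ [6, 76]
|AC| ∈ [0, 111]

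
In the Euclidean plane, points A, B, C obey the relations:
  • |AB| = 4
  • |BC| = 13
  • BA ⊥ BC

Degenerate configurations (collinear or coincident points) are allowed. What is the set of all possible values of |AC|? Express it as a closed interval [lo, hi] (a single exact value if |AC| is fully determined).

|AB| ∈ {4}
|BC| ∈ {13}
|AC| ∈ {√(185)}

|AC| = √(185)  (≈ 13.6015)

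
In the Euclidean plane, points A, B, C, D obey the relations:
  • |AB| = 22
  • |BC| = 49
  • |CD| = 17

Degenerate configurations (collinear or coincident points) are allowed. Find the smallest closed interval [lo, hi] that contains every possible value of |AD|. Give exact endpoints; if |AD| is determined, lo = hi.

|AB| ∈ {22}
|BC| ∈ {49}
|CD| ∈ {17}
|AC| ∈ [27, 71]
|BD| ∈ [32, 66]
|AD| ∈ [10, 88]

|AD| ∈ [10, 88]  (≈ [10.0000, 88.0000])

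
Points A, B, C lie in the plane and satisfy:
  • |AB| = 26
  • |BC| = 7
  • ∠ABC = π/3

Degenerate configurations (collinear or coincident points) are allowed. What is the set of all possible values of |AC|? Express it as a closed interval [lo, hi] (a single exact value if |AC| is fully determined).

|AB| ∈ {26}
|BC| ∈ {7}
|AC| ∈ {√(543)}

|AC| = √(543)  (≈ 23.3024)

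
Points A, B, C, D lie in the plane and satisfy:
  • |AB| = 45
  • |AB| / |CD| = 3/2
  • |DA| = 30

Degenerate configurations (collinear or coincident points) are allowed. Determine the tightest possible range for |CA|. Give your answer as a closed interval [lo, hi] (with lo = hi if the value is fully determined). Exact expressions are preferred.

|AB| ∈ {45}
|AD| ∈ {30}
|CD| ∈ {30}
|BD| ∈ [15, 75]
|AC| ∈ [0, 60]
|BC| ∈ [0, 105]

|CA| ∈ [0, 60]  (≈ [0.0000, 60.0000])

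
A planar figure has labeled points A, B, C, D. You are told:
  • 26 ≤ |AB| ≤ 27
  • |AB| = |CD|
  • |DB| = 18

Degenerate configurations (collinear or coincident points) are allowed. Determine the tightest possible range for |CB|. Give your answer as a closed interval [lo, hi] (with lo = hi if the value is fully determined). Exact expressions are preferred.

|AB| ∈ [26, 27]
|BD| ∈ {18}
|CD| ∈ [26, 27]
|AD| ∈ [8, 45]
|BC| ∈ [8, 45]
|AC| ∈ [0, 72]

|CB| ∈ [8, 45]  (≈ [8.0000, 45.0000])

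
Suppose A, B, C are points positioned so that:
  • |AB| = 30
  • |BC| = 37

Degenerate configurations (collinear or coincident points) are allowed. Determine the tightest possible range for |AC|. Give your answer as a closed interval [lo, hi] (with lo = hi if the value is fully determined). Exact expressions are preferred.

|AC| ∈ [7, 67]  (≈ [7.0000, 67.0000])

|AB| ∈ {30}
|BC| ∈ {37}
|AC| ∈ [7, 67]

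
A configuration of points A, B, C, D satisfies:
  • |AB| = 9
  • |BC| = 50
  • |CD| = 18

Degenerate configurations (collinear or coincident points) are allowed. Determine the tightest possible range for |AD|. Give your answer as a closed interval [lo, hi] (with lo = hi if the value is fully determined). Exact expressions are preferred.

|AB| ∈ {9}
|BC| ∈ {50}
|CD| ∈ {18}
|AC| ∈ [41, 59]
|BD| ∈ [32, 68]
|AD| ∈ [23, 77]

|AD| ∈ [23, 77]  (≈ [23.0000, 77.0000])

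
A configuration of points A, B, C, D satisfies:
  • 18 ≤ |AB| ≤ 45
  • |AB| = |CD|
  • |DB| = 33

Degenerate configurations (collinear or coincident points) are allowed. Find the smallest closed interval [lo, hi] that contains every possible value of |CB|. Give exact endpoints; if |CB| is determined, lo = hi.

|AB| ∈ [18, 45]
|BD| ∈ {33}
|CD| ∈ [18, 45]
|AD| ∈ [0, 78]
|BC| ∈ [0, 78]
|AC| ∈ [0, 123]

|CB| ∈ [0, 78]  (≈ [0.0000, 78.0000])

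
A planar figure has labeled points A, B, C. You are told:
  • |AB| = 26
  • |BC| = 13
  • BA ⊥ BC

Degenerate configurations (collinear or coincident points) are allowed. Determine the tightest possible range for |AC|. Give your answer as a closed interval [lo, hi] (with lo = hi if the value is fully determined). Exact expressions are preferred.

|AB| ∈ {26}
|BC| ∈ {13}
|AC| ∈ {13·√(5)}

|AC| = 13·√(5)  (≈ 29.0689)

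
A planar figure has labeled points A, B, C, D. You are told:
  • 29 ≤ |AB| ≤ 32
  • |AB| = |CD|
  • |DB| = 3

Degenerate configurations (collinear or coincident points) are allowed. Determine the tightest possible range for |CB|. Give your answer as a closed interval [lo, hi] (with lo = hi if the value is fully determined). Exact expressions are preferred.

|AB| ∈ [29, 32]
|BD| ∈ {3}
|CD| ∈ [29, 32]
|AD| ∈ [26, 35]
|BC| ∈ [26, 35]
|AC| ∈ [0, 67]

|CB| ∈ [26, 35]  (≈ [26.0000, 35.0000])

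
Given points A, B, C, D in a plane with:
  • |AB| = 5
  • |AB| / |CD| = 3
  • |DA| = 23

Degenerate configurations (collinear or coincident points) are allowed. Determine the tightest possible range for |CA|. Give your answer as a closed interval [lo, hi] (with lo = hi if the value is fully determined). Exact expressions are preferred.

|CA| ∈ [64/3, 74/3]  (≈ [21.3333, 24.6667])

|AB| ∈ {5}
|AD| ∈ {23}
|CD| ∈ {5/3}
|BD| ∈ [18, 28]
|AC| ∈ [64/3, 74/3]
|BC| ∈ [49/3, 89/3]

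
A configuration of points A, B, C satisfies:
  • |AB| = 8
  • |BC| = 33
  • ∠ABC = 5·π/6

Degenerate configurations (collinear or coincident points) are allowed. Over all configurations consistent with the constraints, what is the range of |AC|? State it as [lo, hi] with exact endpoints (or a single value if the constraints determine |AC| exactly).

|AC| = √(264·√(3) + 1153)  (≈ 40.1281)

|AB| ∈ {8}
|BC| ∈ {33}
|AC| ∈ {√(264·√(3) + 1153)}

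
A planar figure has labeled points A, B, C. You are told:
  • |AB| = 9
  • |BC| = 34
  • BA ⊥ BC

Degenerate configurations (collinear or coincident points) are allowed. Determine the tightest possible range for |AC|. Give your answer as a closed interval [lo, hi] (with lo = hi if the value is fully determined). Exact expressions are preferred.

|AB| ∈ {9}
|BC| ∈ {34}
|AC| ∈ {√(1237)}

|AC| = √(1237)  (≈ 35.1710)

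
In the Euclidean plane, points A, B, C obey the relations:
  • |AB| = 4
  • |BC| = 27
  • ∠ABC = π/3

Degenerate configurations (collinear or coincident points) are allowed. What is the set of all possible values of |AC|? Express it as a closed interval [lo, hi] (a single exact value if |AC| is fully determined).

|AB| ∈ {4}
|BC| ∈ {27}
|AC| ∈ {7·√(13)}

|AC| = 7·√(13)  (≈ 25.2389)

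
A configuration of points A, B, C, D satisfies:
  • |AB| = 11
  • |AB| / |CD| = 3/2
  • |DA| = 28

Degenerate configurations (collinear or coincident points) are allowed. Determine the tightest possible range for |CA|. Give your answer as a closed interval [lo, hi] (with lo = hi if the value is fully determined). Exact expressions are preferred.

|AB| ∈ {11}
|AD| ∈ {28}
|CD| ∈ {22/3}
|BD| ∈ [17, 39]
|AC| ∈ [62/3, 106/3]
|BC| ∈ [29/3, 139/3]

|CA| ∈ [62/3, 106/3]  (≈ [20.6667, 35.3333])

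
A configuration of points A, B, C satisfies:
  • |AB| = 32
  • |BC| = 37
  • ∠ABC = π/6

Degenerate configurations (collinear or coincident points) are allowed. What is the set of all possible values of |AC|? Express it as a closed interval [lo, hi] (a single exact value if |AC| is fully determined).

|AB| ∈ {32}
|BC| ∈ {37}
|AC| ∈ {√(2393 - 1184·√(3))}

|AC| = √(2393 - 1184·√(3))  (≈ 18.5000)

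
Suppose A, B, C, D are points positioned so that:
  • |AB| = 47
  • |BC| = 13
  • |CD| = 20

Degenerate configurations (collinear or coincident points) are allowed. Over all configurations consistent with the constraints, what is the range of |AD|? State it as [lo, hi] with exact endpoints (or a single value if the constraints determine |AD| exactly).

|AB| ∈ {47}
|BC| ∈ {13}
|CD| ∈ {20}
|AC| ∈ [34, 60]
|BD| ∈ [7, 33]
|AD| ∈ [14, 80]

|AD| ∈ [14, 80]  (≈ [14.0000, 80.0000])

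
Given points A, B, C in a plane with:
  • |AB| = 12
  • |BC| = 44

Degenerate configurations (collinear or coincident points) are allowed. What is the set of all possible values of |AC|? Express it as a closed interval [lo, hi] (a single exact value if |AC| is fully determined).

|AB| ∈ {12}
|BC| ∈ {44}
|AC| ∈ [32, 56]

|AC| ∈ [32, 56]  (≈ [32.0000, 56.0000])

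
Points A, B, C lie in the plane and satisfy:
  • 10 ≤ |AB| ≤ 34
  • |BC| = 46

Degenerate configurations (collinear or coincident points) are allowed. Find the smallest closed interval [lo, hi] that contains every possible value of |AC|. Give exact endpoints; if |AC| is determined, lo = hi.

|AC| ∈ [12, 80]  (≈ [12.0000, 80.0000])

|AB| ∈ [10, 34]
|BC| ∈ {46}
|AC| ∈ [12, 80]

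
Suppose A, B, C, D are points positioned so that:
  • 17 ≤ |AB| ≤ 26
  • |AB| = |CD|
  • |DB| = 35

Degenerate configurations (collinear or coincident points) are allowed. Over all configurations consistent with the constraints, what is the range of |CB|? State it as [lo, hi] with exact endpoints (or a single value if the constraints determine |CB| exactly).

|AB| ∈ [17, 26]
|BD| ∈ {35}
|CD| ∈ [17, 26]
|AD| ∈ [9, 61]
|BC| ∈ [9, 61]
|AC| ∈ [0, 87]

|CB| ∈ [9, 61]  (≈ [9.0000, 61.0000])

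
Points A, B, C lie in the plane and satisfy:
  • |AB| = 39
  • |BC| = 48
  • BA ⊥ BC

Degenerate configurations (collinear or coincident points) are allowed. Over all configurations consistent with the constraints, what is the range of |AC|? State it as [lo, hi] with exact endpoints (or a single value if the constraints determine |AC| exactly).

|AB| ∈ {39}
|BC| ∈ {48}
|AC| ∈ {15·√(17)}

|AC| = 15·√(17)  (≈ 61.8466)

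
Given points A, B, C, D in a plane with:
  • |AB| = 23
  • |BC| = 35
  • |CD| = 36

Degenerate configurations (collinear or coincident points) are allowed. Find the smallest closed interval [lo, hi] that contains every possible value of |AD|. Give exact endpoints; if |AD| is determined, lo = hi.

|AB| ∈ {23}
|BC| ∈ {35}
|CD| ∈ {36}
|AC| ∈ [12, 58]
|BD| ∈ [1, 71]
|AD| ∈ [0, 94]

|AD| ∈ [0, 94]  (≈ [0.0000, 94.0000])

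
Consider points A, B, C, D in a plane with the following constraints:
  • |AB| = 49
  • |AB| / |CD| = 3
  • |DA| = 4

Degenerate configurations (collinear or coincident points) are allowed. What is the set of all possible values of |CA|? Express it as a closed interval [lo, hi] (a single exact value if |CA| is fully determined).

|AB| ∈ {49}
|AD| ∈ {4}
|CD| ∈ {49/3}
|BD| ∈ [45, 53]
|AC| ∈ [37/3, 61/3]
|BC| ∈ [86/3, 208/3]

|CA| ∈ [37/3, 61/3]  (≈ [12.3333, 20.3333])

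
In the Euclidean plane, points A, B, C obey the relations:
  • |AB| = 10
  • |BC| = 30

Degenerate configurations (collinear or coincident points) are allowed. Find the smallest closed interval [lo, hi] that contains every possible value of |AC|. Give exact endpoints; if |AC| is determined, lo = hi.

|AC| ∈ [20, 40]  (≈ [20.0000, 40.0000])

|AB| ∈ {10}
|BC| ∈ {30}
|AC| ∈ [20, 40]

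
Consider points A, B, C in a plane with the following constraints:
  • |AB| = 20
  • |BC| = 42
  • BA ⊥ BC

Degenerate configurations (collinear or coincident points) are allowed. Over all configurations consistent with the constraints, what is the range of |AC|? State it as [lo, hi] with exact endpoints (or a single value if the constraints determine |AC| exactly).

|AB| ∈ {20}
|BC| ∈ {42}
|AC| ∈ {2·√(541)}

|AC| = 2·√(541)  (≈ 46.5188)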